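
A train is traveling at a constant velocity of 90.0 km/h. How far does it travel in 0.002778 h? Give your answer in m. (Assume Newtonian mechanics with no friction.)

v = 90.0 km/h × 0.2777777777777778 = 25.0 m/s
t = 0.002778 h × 3600.0 = 10.0008 s
d = v × t = 25.0 × 10.0008 = 250.0 m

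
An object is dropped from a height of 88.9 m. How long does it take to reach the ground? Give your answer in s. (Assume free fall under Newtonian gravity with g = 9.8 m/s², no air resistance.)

t = √(2h/g) = √(2 × 88.9 / 9.8) = 4.259 s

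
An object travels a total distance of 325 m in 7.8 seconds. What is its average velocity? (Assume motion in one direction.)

v_avg = Δd / Δt = 325 / 7.8 = 41.67 m/s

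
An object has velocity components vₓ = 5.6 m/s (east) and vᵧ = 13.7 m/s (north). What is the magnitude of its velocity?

|v| = √(vₓ² + vᵧ²) = √(5.6² + 13.7²) = √(219.05) = 14.8 m/s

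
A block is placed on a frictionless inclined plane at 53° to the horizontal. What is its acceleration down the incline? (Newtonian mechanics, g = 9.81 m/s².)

a = g sin(θ) = 9.81 × sin(53°) = 9.81 × 0.7986 = 7.83 m/s²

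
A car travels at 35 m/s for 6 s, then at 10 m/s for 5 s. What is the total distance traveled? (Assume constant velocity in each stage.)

d₁ = v₁t₁ = 35 × 6 = 210 m
d₂ = v₂t₂ = 10 × 5 = 50 m
d_total = 210 + 50 = 260 m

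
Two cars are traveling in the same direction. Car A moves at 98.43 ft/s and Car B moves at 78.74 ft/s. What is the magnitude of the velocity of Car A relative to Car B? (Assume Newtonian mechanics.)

v_rel = |v_A - v_B| = |98.43 - 78.74| = 19.69 ft/s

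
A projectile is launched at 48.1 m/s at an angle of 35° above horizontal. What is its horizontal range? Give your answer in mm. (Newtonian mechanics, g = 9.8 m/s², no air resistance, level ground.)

R = v₀² × sin(2θ) / g = 48.1² × sin(2 × 35°) / 9.8 = 2313.61 × 0.939693 / 9.8 = 221.845 m
R = 221.845 m / 0.001 = 221800 mm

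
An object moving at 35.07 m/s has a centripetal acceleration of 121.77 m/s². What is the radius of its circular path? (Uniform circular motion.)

r = v²/a_c = 35.07²/121.77 = 10.1 m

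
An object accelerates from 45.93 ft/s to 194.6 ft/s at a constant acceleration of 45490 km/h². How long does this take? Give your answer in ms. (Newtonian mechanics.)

v₀ = 45.93 ft/s × 0.3048 = 13.9995 m/s
v = 194.6 ft/s × 0.3048 = 59.3141 m/s
a = 45490 km/h² × 7.716049382716049e-05 = 3.51003 m/s²
t = (v - v₀) / a = (59.3141 - 13.9995) / 3.51003 = 12.91 s
t = 12.91 s / 0.001 = 12910 ms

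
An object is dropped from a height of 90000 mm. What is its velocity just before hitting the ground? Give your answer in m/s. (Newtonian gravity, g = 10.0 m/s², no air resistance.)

h = 90000 mm × 0.001 = 90.0 m
v = √(2gh) = √(2 × 10.0 × 90.0) = 42.43 m/s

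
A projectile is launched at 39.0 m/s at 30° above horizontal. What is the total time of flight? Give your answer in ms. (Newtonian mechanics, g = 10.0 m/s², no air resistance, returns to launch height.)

T = 2 × v₀ × sin(θ) / g = 2 × 39.0 × sin(30°) / 10.0 = 2 × 39.0 × 0.5 / 10.0 = 3.9 s
T = 3.9 s / 0.001 = 3900 ms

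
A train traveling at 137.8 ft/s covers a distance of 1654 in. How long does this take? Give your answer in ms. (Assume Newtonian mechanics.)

d = 1654 in × 0.0254 = 42.0116 m
v = 137.8 ft/s × 0.3048 = 42.0014 m/s
t = d / v = 42.0116 / 42.0014 = 1.00024 s
t = 1.00024 s / 0.001 = 1000 ms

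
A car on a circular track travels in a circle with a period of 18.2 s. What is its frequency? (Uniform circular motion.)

f = 1/T = 1/18.2 = 0.0549 Hz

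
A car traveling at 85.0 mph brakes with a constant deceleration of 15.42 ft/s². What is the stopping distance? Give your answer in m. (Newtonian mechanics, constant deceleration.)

v₀ = 85.0 mph × 0.44704 = 37.9984 m/s
a = 15.42 ft/s² × 0.3048 = 4.70002 m/s²
d = v₀² / (2a) = 37.9984² / (2 × 4.70002) = 1443.88 / 9.40004 = 153.6 m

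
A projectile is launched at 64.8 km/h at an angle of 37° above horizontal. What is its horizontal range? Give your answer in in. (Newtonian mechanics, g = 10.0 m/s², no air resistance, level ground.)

v₀ = 64.8 km/h × 0.2777777777777778 = 18.0 m/s
R = v₀² × sin(2θ) / g = 18.0² × sin(2 × 37°) / 10.0 = 324.0 × 0.961262 / 10.0 = 31.1449 m
R = 31.1449 m / 0.0254 = 1226 in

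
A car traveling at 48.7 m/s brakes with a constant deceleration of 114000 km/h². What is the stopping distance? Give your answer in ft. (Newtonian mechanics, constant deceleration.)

a = 114000 km/h² × 7.716049382716049e-05 = 8.7963 m/s²
d = v₀² / (2a) = 48.7² / (2 × 8.7963) = 2371.69 / 17.5926 = 134.812 m
d = 134.812 m / 0.3048 = 442.3 ft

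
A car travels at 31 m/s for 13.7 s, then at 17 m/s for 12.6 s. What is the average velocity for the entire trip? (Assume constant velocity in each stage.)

d₁ = v₁t₁ = 31 × 13.7 = 424.7 m
d₂ = v₂t₂ = 17 × 12.6 = 214.2 m
d_total = 638.9 m, t_total = 26.3 s
v_avg = d_total/t_total = 638.9/26.3 = 24.29 m/s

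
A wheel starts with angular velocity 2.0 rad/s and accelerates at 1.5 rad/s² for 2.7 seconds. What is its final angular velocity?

ω = ω₀ + αt = 2.0 + 1.5 × 2.7 = 6.05 rad/s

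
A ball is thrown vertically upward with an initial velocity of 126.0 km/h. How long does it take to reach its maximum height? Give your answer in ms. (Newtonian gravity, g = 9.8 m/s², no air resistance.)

v₀ = 126.0 km/h × 0.2777777777777778 = 35.0 m/s
t_up = v₀ / g = 35.0 / 9.8 = 3.57143 s
t_up = 3.57143 s / 0.001 = 3571 ms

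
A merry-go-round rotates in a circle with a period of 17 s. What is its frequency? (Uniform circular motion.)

f = 1/T = 1/17 = 0.0588 Hz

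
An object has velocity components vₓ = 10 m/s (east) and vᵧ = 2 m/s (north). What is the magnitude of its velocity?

|v| = √(vₓ² + vᵧ²) = √(10² + 2²) = √(104) = 10.2 m/s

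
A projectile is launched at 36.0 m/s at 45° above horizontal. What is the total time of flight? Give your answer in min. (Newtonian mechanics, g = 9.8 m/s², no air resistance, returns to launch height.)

T = 2 × v₀ × sin(θ) / g = 2 × 36.0 × sin(45°) / 9.8 = 2 × 36.0 × 0.707107 / 9.8 = 5.19507 s
T = 5.19507 s / 60.0 = 0.08658 min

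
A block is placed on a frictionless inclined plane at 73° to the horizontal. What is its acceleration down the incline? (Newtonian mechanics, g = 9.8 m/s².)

a = g sin(θ) = 9.8 × sin(73°) = 9.8 × 0.9563 = 9.37 m/s²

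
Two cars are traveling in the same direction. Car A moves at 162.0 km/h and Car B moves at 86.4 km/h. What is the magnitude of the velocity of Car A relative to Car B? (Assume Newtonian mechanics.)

v_rel = |v_A - v_B| = |162.0 - 86.4| = 75.6 km/h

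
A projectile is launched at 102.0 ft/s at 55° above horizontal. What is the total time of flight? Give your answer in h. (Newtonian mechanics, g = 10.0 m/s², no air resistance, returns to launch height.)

v₀ = 102.0 ft/s × 0.3048 = 31.0896 m/s
T = 2 × v₀ × sin(θ) / g = 2 × 31.0896 × sin(55°) / 10.0 = 2 × 31.0896 × 0.819152 / 10.0 = 5.09342 s
T = 5.09342 s / 3600.0 = 0.001415 h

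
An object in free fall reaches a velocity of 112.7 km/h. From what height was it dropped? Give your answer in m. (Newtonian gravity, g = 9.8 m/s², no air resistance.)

v = 112.7 km/h × 0.2777777777777778 = 31.3056 m/s
h = v² / (2g) = 31.3056² / (2 × 9.8) = 50.0 m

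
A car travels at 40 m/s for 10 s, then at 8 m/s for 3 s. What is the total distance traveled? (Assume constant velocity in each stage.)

d₁ = v₁t₁ = 40 × 10 = 400 m
d₂ = v₂t₂ = 8 × 3 = 24 m
d_total = 400 + 24 = 424 m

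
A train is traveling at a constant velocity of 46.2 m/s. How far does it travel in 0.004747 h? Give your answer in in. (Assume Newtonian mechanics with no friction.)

t = 0.004747 h × 3600.0 = 17.0892 s
d = v × t = 46.2 × 17.0892 = 789.521 m
d = 789.521 m / 0.0254 = 31080 in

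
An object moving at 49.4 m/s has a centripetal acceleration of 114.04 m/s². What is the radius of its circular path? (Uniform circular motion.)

r = v²/a_c = 49.4²/114.04 = 21.4 m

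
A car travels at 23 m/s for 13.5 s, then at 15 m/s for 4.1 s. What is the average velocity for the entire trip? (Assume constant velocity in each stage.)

d₁ = v₁t₁ = 23 × 13.5 = 310.5 m
d₂ = v₂t₂ = 15 × 4.1 = 61.5 m
d_total = 372.0 m, t_total = 17.6 s
v_avg = d_total/t_total = 372.0/17.6 = 21.14 m/s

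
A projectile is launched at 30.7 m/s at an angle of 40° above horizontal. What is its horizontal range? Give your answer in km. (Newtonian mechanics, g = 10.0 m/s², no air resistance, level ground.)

R = v₀² × sin(2θ) / g = 30.7² × sin(2 × 40°) / 10.0 = 942.49 × 0.984808 / 10.0 = 92.8172 m
R = 92.8172 m / 1000.0 = 0.09282 km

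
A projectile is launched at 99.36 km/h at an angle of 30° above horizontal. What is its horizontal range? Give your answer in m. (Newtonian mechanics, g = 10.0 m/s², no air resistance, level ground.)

v₀ = 99.36 km/h × 0.2777777777777778 = 27.6 m/s
R = v₀² × sin(2θ) / g = 27.6² × sin(2 × 30°) / 10.0 = 761.76 × 0.866025 / 10.0 = 65.97 m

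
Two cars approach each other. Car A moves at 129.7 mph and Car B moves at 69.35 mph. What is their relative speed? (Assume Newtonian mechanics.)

v_rel = v_A + v_B = 129.7 + 69.35 = 199.05 mph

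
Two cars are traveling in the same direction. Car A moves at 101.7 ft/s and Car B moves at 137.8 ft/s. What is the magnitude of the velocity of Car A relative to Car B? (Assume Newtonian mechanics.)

v_rel = |v_A - v_B| = |101.7 - 137.8| = 36.1 ft/s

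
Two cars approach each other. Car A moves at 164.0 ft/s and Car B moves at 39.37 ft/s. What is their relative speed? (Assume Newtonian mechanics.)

v_rel = v_A + v_B = 164.0 + 39.37 = 203.37 ft/s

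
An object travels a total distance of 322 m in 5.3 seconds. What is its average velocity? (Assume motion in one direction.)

v_avg = Δd / Δt = 322 / 5.3 = 60.75 m/s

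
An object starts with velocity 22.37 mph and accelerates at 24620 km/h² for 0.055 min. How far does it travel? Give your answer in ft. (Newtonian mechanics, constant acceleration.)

v₀ = 22.37 mph × 0.44704 = 10.0003 m/s
a = 24620 km/h² × 7.716049382716049e-05 = 1.89969 m/s²
t = 0.055 min × 60.0 = 3.3 s
d = v₀ × t + ½ × a × t² = 10.0003 × 3.3 + 0.5 × 1.89969 × 3.3² = 43.3448 m
d = 43.3448 m / 0.3048 = 142.2 ft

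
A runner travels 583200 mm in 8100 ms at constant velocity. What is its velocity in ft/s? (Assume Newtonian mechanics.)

d = 583200 mm × 0.001 = 583.2 m
t = 8100 ms × 0.001 = 8.1 s
v = d / t = 583.2 / 8.1 = 72.0 m/s
v = 72.0 m/s / 0.3048 = 236.2 ft/s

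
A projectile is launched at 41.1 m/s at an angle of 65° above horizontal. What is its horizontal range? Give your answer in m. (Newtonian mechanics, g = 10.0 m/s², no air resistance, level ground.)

R = v₀² × sin(2θ) / g = 41.1² × sin(2 × 65°) / 10.0 = 1689.21 × 0.766044 / 10.0 = 129.4 m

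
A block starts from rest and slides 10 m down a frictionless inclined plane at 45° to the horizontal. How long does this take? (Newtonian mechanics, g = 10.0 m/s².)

a = g sin(θ) = 10.0 × sin(45°) = 7.0711 m/s²
t = √(2d/a) = √(2 × 10 / 7.0711) = 1.68 s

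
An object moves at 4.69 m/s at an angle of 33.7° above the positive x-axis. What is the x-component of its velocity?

vₓ = v cos(θ) = 4.69 × cos(33.7°) = 3.9 m/s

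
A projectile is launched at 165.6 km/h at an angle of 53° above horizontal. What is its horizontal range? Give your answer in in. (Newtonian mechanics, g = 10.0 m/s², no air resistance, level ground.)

v₀ = 165.6 km/h × 0.2777777777777778 = 46.0 m/s
R = v₀² × sin(2θ) / g = 46.0² × sin(2 × 53°) / 10.0 = 2116.0 × 0.961262 / 10.0 = 203.403 m
R = 203.403 m / 0.0254 = 8008 in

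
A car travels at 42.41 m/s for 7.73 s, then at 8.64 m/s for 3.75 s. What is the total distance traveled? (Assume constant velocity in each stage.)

d₁ = v₁t₁ = 42.41 × 7.73 = 327.8293 m
d₂ = v₂t₂ = 8.64 × 3.75 = 32.4 m
d_total = 327.8293 + 32.4 = 360.23 m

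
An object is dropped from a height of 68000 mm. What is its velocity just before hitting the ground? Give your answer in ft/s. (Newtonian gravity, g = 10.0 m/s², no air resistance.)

h = 68000 mm × 0.001 = 68.0 m
v = √(2gh) = √(2 × 10.0 × 68.0) = 36.8782 m/s
v = 36.8782 m/s / 0.3048 = 121.0 ft/s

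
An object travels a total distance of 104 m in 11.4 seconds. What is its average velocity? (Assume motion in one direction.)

v_avg = Δd / Δt = 104 / 11.4 = 9.12 m/s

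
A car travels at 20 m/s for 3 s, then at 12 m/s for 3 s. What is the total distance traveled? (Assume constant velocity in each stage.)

d₁ = v₁t₁ = 20 × 3 = 60 m
d₂ = v₂t₂ = 12 × 3 = 36 m
d_total = 60 + 36 = 96 m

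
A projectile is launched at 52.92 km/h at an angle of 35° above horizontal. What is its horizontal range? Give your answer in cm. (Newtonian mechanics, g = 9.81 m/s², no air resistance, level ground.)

v₀ = 52.92 km/h × 0.2777777777777778 = 14.7 m/s
R = v₀² × sin(2θ) / g = 14.7² × sin(2 × 35°) / 9.81 = 216.09 × 0.939693 / 9.81 = 20.6991 m
R = 20.6991 m / 0.01 = 2070 cm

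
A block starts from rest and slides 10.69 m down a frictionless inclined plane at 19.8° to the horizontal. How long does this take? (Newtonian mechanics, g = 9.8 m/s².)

a = g sin(θ) = 9.8 × sin(19.8°) = 3.3196 m/s²
t = √(2d/a) = √(2 × 10.69 / 3.3196) = 2.54 s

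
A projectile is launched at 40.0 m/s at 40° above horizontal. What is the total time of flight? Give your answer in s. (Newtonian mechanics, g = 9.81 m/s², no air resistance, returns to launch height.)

T = 2 × v₀ × sin(θ) / g = 2 × 40.0 × sin(40°) / 9.81 = 2 × 40.0 × 0.642788 / 9.81 = 5.242 s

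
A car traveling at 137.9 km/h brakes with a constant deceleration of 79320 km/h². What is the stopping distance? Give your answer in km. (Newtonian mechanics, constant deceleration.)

v₀ = 137.9 km/h × 0.2777777777777778 = 38.3056 m/s
a = 79320 km/h² × 7.716049382716049e-05 = 6.12037 m/s²
d = v₀² / (2a) = 38.3056² / (2 × 6.12037) = 1467.32 / 12.2407 = 119.872 m
d = 119.872 m / 1000.0 = 0.1199 km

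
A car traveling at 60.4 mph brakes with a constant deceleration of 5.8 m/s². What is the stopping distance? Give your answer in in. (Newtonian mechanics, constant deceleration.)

v₀ = 60.4 mph × 0.44704 = 27.0012 m/s
d = v₀² / (2a) = 27.0012² / (2 × 5.8) = 729.065 / 11.6 = 62.8504 m
d = 62.8504 m / 0.0254 = 2474 in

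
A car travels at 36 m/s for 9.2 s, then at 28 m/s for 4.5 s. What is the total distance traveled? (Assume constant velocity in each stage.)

d₁ = v₁t₁ = 36 × 9.2 = 331.2 m
d₂ = v₂t₂ = 28 × 4.5 = 126.0 m
d_total = 331.2 + 126.0 = 457.2 m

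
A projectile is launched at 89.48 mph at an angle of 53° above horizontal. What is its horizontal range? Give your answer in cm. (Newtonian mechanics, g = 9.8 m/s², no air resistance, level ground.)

v₀ = 89.48 mph × 0.44704 = 40.0011 m/s
R = v₀² × sin(2θ) / g = 40.0011² × sin(2 × 53°) / 9.8 = 1600.09 × 0.961262 / 9.8 = 156.95 m
R = 156.95 m / 0.01 = 15690 cm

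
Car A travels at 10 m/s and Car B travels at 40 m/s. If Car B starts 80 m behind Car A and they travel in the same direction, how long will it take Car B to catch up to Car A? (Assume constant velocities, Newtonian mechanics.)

Relative speed: v_rel = 40 - 10 = 30 m/s
Time to catch: t = d₀/v_rel = 80/30 = 2.67 s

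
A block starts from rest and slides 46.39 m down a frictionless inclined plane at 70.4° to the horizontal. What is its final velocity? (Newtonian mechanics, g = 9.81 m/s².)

a = g sin(θ) = 9.81 × sin(70.4°) = 9.2416 m/s²
v = √(2ad) = √(2 × 9.2416 × 46.39) = 29.28 m/s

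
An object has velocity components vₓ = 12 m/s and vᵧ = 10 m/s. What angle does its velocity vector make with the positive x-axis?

θ = arctan(vᵧ/vₓ) = arctan(10/12) = 39.81°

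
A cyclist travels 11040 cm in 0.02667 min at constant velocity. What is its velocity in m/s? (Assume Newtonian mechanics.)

d = 11040 cm × 0.01 = 110.4 m
t = 0.02667 min × 60.0 = 1.6002 s
v = d / t = 110.4 / 1.6002 = 68.99 m/s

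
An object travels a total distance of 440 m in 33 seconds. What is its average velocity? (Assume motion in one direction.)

v_avg = Δd / Δt = 440 / 33 = 13.33 m/s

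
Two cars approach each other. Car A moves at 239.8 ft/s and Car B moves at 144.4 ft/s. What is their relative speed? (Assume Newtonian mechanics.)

v_rel = v_A + v_B = 239.8 + 144.4 = 384.2 ft/s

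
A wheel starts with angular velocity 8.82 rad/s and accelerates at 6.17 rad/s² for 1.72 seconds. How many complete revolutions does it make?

θ = ω₀t + ½αt² = 8.82×1.72 + ½×6.17×1.72² = 24.297064 rad
Total revolutions = θ/(2π) = 24.297064/(2π) = 3.87
Complete revolutions = ⌊3.87⌋ = 3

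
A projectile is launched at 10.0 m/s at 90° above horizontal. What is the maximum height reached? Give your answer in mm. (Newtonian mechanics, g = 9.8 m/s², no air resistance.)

H = v₀² × sin²(θ) / (2g) = 10.0² × sin(90°)² / (2 × 9.8) = 100.0 × 1.0 / 19.6 = 5.10204 m
H = 5.10204 m / 0.001 = 5102 mm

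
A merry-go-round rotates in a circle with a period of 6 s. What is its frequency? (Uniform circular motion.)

f = 1/T = 1/6 = 0.1667 Hz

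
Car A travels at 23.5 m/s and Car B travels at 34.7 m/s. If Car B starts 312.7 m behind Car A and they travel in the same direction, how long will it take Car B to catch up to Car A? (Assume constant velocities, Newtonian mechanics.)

Relative speed: v_rel = 34.7 - 23.5 = 11.2 m/s
Time to catch: t = d₀/v_rel = 312.7/11.2 = 27.92 s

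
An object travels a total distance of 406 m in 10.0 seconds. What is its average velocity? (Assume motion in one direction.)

v_avg = Δd / Δt = 406 / 10.0 = 40.6 m/s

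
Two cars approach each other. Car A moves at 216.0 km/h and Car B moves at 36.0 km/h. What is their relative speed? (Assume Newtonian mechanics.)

v_rel = v_A + v_B = 216.0 + 36.0 = 252.0 km/h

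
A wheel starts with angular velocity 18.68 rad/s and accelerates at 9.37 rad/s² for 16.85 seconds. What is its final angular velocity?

ω = ω₀ + αt = 18.68 + 9.37 × 16.85 = 176.56 rad/s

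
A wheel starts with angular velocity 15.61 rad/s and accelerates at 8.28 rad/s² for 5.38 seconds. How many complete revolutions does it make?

θ = ω₀t + ½αt² = 15.61×5.38 + ½×8.28×5.38² = 203.811616 rad
Total revolutions = θ/(2π) = 203.811616/(2π) = 32.44
Complete revolutions = ⌊32.44⌋ = 32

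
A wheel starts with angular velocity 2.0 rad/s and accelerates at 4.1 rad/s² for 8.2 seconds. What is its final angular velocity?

ω = ω₀ + αt = 2.0 + 4.1 × 8.2 = 35.62 rad/s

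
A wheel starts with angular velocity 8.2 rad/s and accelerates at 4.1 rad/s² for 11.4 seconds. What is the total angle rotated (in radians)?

θ = ω₀t + ½αt² = 8.2×11.4 + ½×4.1×11.4² = 359.9 rad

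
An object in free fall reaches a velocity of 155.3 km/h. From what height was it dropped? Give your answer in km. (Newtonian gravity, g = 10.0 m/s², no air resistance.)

v = 155.3 km/h × 0.2777777777777778 = 43.1389 m/s
h = v² / (2g) = 43.1389² / (2 × 10.0) = 93.0482 m
h = 93.0482 m / 1000.0 = 0.09305 km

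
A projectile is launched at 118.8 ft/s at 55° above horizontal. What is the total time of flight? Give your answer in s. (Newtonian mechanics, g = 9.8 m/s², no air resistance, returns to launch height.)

v₀ = 118.8 ft/s × 0.3048 = 36.2102 m/s
T = 2 × v₀ × sin(θ) / g = 2 × 36.2102 × sin(55°) / 9.8 = 2 × 36.2102 × 0.819152 / 9.8 = 6.053 s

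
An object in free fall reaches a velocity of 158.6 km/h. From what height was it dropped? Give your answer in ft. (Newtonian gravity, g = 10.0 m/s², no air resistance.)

v = 158.6 km/h × 0.2777777777777778 = 44.0556 m/s
h = v² / (2g) = 44.0556² / (2 × 10.0) = 97.0448 m
h = 97.0448 m / 0.3048 = 318.4 ft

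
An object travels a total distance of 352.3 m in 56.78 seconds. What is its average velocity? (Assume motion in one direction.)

v_avg = Δd / Δt = 352.3 / 56.78 = 6.2 m/s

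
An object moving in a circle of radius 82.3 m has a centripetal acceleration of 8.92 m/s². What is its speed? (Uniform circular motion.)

v = √(a_c × r) = √(8.92 × 82.3) = 27.09 m/s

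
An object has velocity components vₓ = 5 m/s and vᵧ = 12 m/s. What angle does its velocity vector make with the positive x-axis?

θ = arctan(vᵧ/vₓ) = arctan(12/5) = 67.38°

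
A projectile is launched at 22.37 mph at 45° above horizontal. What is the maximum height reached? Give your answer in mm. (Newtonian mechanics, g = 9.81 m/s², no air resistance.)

v₀ = 22.37 mph × 0.44704 = 10.0003 m/s
H = v₀² × sin²(θ) / (2g) = 10.0003² × sin(45°)² / (2 × 9.81) = 100.006 × 0.5 / 19.62 = 2.54857 m
H = 2.54857 m / 0.001 = 2549 mm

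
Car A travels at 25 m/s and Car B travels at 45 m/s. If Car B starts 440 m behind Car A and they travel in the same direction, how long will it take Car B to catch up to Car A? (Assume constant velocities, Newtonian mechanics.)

Relative speed: v_rel = 45 - 25 = 20 m/s
Time to catch: t = d₀/v_rel = 440/20 = 22.0 s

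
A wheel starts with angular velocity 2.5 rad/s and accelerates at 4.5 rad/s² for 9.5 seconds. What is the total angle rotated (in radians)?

θ = ω₀t + ½αt² = 2.5×9.5 + ½×4.5×9.5² = 226.81 rad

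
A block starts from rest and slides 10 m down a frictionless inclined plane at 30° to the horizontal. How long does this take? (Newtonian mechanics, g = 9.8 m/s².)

a = g sin(θ) = 9.8 × sin(30°) = 4.9 m/s²
t = √(2d/a) = √(2 × 10 / 4.9) = 2.02 s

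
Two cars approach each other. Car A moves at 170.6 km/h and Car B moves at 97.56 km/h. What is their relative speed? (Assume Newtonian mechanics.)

v_rel = v_A + v_B = 170.6 + 97.56 = 268.16 km/h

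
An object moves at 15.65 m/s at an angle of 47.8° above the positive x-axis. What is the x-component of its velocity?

vₓ = v cos(θ) = 15.65 × cos(47.8°) = 10.51 m/s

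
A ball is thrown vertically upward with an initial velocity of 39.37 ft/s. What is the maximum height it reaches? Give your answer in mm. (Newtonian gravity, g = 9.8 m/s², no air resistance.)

v₀ = 39.37 ft/s × 0.3048 = 12.0 m/s
h_max = v₀² / (2g) = 12.0² / (2 × 9.8) = 144.0 / 19.6 = 7.34694 m
h_max = 7.34694 m / 0.001 = 7347 mm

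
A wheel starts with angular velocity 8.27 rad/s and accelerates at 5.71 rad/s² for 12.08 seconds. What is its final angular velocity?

ω = ω₀ + αt = 8.27 + 5.71 × 12.08 = 77.25 rad/s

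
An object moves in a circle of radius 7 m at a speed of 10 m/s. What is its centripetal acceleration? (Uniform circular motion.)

a_c = v²/r = 10²/7 = 100/7 = 14.29 m/s²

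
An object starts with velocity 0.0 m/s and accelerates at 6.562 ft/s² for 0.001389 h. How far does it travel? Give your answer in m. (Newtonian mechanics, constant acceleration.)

a = 6.562 ft/s² × 0.3048 = 2.0001 m/s²
t = 0.001389 h × 3600.0 = 5.0004 s
d = v₀ × t + ½ × a × t² = 0.0 × 5.0004 + 0.5 × 2.0001 × 5.0004² = 25.01 m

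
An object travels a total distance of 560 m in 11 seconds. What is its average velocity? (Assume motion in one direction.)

v_avg = Δd / Δt = 560 / 11 = 50.91 m/s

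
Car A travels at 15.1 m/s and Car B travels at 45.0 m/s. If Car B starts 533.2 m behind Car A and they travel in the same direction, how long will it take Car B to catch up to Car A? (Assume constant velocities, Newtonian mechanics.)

Relative speed: v_rel = 45.0 - 15.1 = 29.9 m/s
Time to catch: t = d₀/v_rel = 533.2/29.9 = 17.83 s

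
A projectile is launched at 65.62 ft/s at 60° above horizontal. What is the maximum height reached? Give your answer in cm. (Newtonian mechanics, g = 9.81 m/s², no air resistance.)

v₀ = 65.62 ft/s × 0.3048 = 20.001 m/s
H = v₀² × sin²(θ) / (2g) = 20.001² × sin(60°)² / (2 × 9.81) = 400.04 × 0.75 / 19.62 = 15.292 m
H = 15.292 m / 0.01 = 1529 cm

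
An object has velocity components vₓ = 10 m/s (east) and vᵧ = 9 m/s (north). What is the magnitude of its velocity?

|v| = √(vₓ² + vᵧ²) = √(10² + 9²) = √(181) = 13.45 m/s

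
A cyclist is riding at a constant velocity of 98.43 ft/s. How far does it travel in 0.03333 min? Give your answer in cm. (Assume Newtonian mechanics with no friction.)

v = 98.43 ft/s × 0.3048 = 30.0015 m/s
t = 0.03333 min × 60.0 = 1.9998 s
d = v × t = 30.0015 × 1.9998 = 59.997 m
d = 59.997 m / 0.01 = 6000 cm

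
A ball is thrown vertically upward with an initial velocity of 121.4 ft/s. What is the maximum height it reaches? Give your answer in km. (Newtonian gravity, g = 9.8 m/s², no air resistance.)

v₀ = 121.4 ft/s × 0.3048 = 37.0027 m/s
h_max = v₀² / (2g) = 37.0027² / (2 × 9.8) = 1369.2 / 19.6 = 69.8571 m
h_max = 69.8571 m / 1000.0 = 0.06986 km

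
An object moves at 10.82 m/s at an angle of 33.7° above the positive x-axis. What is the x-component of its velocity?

vₓ = v cos(θ) = 10.82 × cos(33.7°) = 9.0 m/s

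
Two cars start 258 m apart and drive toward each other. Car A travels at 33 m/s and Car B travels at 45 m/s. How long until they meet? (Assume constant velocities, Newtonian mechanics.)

Combined speed: v_combined = 33 + 45 = 78 m/s
Time to meet: t = d/v_combined = 258/78 = 3.31 s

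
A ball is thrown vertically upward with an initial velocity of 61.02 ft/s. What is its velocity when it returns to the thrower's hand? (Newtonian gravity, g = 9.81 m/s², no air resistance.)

By conservation of energy (no air resistance), the ball returns to the throw height with the same speed as launch, but directed downward.
|v_ground| = v₀ = 61.02 ft/s
v_ground = 61.02 ft/s (downward)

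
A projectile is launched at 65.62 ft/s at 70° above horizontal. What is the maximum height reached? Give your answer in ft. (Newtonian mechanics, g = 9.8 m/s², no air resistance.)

v₀ = 65.62 ft/s × 0.3048 = 20.001 m/s
H = v₀² × sin²(θ) / (2g) = 20.001² × sin(70°)² / (2 × 9.8) = 400.04 × 0.883022 / 19.6 = 18.0227 m
H = 18.0227 m / 0.3048 = 59.13 ft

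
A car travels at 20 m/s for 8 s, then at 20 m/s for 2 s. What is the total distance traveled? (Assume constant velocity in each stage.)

d₁ = v₁t₁ = 20 × 8 = 160 m
d₂ = v₂t₂ = 20 × 2 = 40 m
d_total = 160 + 40 = 200 m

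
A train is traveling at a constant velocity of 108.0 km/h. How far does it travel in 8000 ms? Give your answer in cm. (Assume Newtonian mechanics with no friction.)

v = 108.0 km/h × 0.2777777777777778 = 30.0 m/s
t = 8000 ms × 0.001 = 8.0 s
d = v × t = 30.0 × 8.0 = 240.0 m
d = 240.0 m / 0.01 = 24000 cm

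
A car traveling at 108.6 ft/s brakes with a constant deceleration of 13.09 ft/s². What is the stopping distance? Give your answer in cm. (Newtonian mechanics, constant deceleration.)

v₀ = 108.6 ft/s × 0.3048 = 33.1013 m/s
a = 13.09 ft/s² × 0.3048 = 3.98983 m/s²
d = v₀² / (2a) = 33.1013² / (2 × 3.98983) = 1095.7 / 7.97966 = 137.312 m
d = 137.312 m / 0.01 = 13730 cm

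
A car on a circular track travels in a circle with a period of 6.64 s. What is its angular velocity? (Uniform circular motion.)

ω = 2π/T = 2π/6.64 = 0.9463 rad/s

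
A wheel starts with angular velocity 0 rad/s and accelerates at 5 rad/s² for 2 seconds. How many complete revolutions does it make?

θ = ω₀t + ½αt² = 0×2 + ½×5×2² = 10.0 rad
Total revolutions = θ/(2π) = 10.0/(2π) = 1.59
Complete revolutions = ⌊1.59⌋ = 1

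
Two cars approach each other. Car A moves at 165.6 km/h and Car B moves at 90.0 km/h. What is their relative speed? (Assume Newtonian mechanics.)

v_rel = v_A + v_B = 165.6 + 90.0 = 255.6 km/h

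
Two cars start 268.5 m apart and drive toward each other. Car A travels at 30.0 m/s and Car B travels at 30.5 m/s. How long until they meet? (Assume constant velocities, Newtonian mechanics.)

Combined speed: v_combined = 30.0 + 30.5 = 60.5 m/s
Time to meet: t = d/v_combined = 268.5/60.5 = 4.44 s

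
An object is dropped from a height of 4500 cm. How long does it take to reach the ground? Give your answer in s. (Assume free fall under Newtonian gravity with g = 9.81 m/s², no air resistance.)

h = 4500 cm × 0.01 = 45.0 m
t = √(2h/g) = √(2 × 45.0 / 9.81) = 3.029 s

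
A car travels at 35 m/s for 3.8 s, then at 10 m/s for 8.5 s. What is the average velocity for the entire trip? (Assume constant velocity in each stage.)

d₁ = v₁t₁ = 35 × 3.8 = 133.0 m
d₂ = v₂t₂ = 10 × 8.5 = 85.0 m
d_total = 218.0 m, t_total = 12.3 s
v_avg = d_total/t_total = 218.0/12.3 = 17.72 m/s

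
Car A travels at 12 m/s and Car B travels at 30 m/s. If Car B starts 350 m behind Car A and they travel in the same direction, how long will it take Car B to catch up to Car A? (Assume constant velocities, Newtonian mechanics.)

Relative speed: v_rel = 30 - 12 = 18 m/s
Time to catch: t = d₀/v_rel = 350/18 = 19.44 s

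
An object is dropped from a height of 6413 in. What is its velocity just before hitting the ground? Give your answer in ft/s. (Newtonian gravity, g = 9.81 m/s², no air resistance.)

h = 6413 in × 0.0254 = 162.89 m
v = √(2gh) = √(2 × 9.81 × 162.89) = 56.5323 m/s
v = 56.5323 m/s / 0.3048 = 185.5 ft/s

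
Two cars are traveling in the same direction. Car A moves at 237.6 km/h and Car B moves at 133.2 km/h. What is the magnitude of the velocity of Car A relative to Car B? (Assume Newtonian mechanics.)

v_rel = |v_A - v_B| = |237.6 - 133.2| = 104.4 km/h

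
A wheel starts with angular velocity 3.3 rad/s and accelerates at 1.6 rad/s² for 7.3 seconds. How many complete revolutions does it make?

θ = ω₀t + ½αt² = 3.3×7.3 + ½×1.6×7.3² = 66.722 rad
Total revolutions = θ/(2π) = 66.722/(2π) = 10.62
Complete revolutions = ⌊10.62⌋ = 10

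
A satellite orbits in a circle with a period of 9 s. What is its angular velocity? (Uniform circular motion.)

ω = 2π/T = 2π/9 = 0.6981 rad/s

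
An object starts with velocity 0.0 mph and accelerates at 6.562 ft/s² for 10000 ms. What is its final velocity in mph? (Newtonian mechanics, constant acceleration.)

v₀ = 0.0 mph × 0.44704 = 0.0 m/s
a = 6.562 ft/s² × 0.3048 = 2.0001 m/s²
t = 10000 ms × 0.001 = 10.0 s
v = v₀ + a × t = 0.0 + 2.0001 × 10.0 = 20.001 m/s
v = 20.001 m/s / 0.44704 = 44.74 mph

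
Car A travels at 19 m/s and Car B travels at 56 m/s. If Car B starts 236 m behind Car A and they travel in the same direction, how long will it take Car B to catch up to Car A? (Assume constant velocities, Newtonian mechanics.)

Relative speed: v_rel = 56 - 19 = 37 m/s
Time to catch: t = d₀/v_rel = 236/37 = 6.38 s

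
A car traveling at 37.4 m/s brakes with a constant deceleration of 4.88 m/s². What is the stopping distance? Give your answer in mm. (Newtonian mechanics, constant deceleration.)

d = v₀² / (2a) = 37.4² / (2 × 4.88) = 1398.76 / 9.76 = 143.316 m
d = 143.316 m / 0.001 = 143300 mm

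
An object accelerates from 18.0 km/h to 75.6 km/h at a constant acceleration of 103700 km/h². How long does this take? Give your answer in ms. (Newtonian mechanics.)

v₀ = 18.0 km/h × 0.2777777777777778 = 5.0 m/s
v = 75.6 km/h × 0.2777777777777778 = 21.0 m/s
a = 103700 km/h² × 7.716049382716049e-05 = 8.00154 m/s²
t = (v - v₀) / a = (21.0 - 5.0) / 8.00154 = 1.99962 s
t = 1.99962 s / 0.001 = 2000 ms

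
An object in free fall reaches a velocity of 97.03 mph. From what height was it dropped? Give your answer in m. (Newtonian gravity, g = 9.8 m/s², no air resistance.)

v = 97.03 mph × 0.44704 = 43.3763 m/s
h = v² / (2g) = 43.3763² / (2 × 9.8) = 96.0 m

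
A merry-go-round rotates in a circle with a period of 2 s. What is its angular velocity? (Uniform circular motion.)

ω = 2π/T = 2π/2 = 3.1416 rad/s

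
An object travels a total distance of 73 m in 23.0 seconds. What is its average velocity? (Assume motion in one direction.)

v_avg = Δd / Δt = 73 / 23.0 = 3.17 m/s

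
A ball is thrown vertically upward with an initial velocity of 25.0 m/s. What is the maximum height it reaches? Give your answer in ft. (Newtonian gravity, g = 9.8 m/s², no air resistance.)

h_max = v₀² / (2g) = 25.0² / (2 × 9.8) = 625.0 / 19.6 = 31.8878 m
h_max = 31.8878 m / 0.3048 = 104.6 ft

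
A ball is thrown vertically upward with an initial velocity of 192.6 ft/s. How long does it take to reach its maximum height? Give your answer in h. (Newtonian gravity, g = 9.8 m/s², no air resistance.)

v₀ = 192.6 ft/s × 0.3048 = 58.7045 m/s
t_up = v₀ / g = 58.7045 / 9.8 = 5.99026 s
t_up = 5.99026 s / 3600.0 = 0.001664 h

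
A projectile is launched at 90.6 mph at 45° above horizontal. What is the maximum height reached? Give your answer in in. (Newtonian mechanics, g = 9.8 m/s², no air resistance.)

v₀ = 90.6 mph × 0.44704 = 40.5018 m/s
H = v₀² × sin²(θ) / (2g) = 40.5018² × sin(45°)² / (2 × 9.8) = 1640.4 × 0.5 / 19.6 = 41.8469 m
H = 41.8469 m / 0.0254 = 1648 in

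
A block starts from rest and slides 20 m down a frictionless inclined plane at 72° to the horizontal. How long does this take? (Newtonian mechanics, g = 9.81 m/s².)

a = g sin(θ) = 9.81 × sin(72°) = 9.3299 m/s²
t = √(2d/a) = √(2 × 20 / 9.3299) = 2.07 s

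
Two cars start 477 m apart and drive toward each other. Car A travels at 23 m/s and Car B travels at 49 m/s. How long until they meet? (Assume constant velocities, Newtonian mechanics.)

Combined speed: v_combined = 23 + 49 = 72 m/s
Time to meet: t = d/v_combined = 477/72 = 6.62 s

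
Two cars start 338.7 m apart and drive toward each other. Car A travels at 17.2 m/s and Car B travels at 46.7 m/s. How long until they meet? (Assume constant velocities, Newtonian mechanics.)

Combined speed: v_combined = 17.2 + 46.7 = 63.9 m/s
Time to meet: t = d/v_combined = 338.7/63.9 = 5.3 s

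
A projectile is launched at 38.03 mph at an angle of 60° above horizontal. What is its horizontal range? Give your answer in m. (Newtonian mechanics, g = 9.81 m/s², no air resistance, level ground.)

v₀ = 38.03 mph × 0.44704 = 17.0009 m/s
R = v₀² × sin(2θ) / g = 17.0009² × sin(2 × 60°) / 9.81 = 289.031 × 0.866025 / 9.81 = 25.52 m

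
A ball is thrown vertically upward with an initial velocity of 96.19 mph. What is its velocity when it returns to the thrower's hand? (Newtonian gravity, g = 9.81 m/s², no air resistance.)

By conservation of energy (no air resistance), the ball returns to the throw height with the same speed as launch, but directed downward.
|v_ground| = v₀ = 96.19 mph
v_ground = 96.19 mph (downward)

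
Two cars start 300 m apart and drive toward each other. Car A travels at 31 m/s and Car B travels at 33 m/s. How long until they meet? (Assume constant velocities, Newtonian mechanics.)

Combined speed: v_combined = 31 + 33 = 64 m/s
Time to meet: t = d/v_combined = 300/64 = 4.69 s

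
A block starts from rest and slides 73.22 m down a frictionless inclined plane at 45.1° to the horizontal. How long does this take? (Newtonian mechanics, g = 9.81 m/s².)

a = g sin(θ) = 9.81 × sin(45.1°) = 6.9488 m/s²
t = √(2d/a) = √(2 × 73.22 / 6.9488) = 4.59 s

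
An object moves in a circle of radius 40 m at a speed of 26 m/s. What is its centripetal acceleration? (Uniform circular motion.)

a_c = v²/r = 26²/40 = 676/40 = 16.9 m/s²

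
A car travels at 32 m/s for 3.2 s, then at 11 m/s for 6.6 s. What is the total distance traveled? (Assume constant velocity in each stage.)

d₁ = v₁t₁ = 32 × 3.2 = 102.4 m
d₂ = v₂t₂ = 11 × 6.6 = 72.6 m
d_total = 102.4 + 72.6 = 175.0 m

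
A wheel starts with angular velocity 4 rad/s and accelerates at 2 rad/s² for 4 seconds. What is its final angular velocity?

ω = ω₀ + αt = 4 + 2 × 4 = 12 rad/s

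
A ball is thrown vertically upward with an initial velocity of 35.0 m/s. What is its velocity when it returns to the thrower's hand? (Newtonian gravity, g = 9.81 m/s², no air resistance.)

By conservation of energy (no air resistance), the ball returns to the throw height with the same speed as launch, but directed downward.
|v_ground| = v₀ = 35.0 m/s
v_ground = 35.0 m/s (downward)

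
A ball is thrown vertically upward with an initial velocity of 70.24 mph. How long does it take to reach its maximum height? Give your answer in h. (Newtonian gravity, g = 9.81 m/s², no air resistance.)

v₀ = 70.24 mph × 0.44704 = 31.4001 m/s
t_up = v₀ / g = 31.4001 / 9.81 = 3.20083 s
t_up = 3.20083 s / 3600.0 = 0.0008891 h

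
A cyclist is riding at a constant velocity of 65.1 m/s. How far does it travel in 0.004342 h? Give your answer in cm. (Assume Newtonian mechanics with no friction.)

t = 0.004342 h × 3600.0 = 15.6312 s
d = v × t = 65.1 × 15.6312 = 1017.59 m
d = 1017.59 m / 0.01 = 101800 cm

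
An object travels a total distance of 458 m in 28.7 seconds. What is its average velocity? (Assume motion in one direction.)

v_avg = Δd / Δt = 458 / 28.7 = 15.96 m/s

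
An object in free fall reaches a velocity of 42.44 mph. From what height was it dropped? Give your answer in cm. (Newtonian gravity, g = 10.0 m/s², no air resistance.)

v = 42.44 mph × 0.44704 = 18.9724 m/s
h = v² / (2g) = 18.9724² / (2 × 10.0) = 17.9976 m
h = 17.9976 m / 0.01 = 1800 cm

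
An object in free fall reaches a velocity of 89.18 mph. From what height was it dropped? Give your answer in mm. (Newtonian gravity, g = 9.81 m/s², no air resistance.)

v = 89.18 mph × 0.44704 = 39.867 m/s
h = v² / (2g) = 39.867² / (2 × 9.81) = 81.008 m
h = 81.008 m / 0.001 = 81010 mm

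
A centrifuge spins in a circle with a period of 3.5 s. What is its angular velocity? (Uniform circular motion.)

ω = 2π/T = 2π/3.5 = 1.7952 rad/s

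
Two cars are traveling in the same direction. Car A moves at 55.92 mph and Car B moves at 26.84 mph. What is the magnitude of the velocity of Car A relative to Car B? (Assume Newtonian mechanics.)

v_rel = |v_A - v_B| = |55.92 - 26.84| = 29.08 mph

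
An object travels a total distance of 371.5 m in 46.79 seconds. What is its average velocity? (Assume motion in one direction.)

v_avg = Δd / Δt = 371.5 / 46.79 = 7.94 m/s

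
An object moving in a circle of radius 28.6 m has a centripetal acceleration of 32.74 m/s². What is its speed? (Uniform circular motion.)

v = √(a_c × r) = √(32.74 × 28.6) = 30.6 m/s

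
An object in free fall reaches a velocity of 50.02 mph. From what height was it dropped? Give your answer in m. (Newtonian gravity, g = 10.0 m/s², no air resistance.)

v = 50.02 mph × 0.44704 = 22.3609 m/s
h = v² / (2g) = 22.3609² / (2 × 10.0) = 25.0 m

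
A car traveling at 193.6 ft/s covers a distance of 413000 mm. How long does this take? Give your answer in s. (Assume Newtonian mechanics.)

d = 413000 mm × 0.001 = 413.0 m
v = 193.6 ft/s × 0.3048 = 59.0093 m/s
t = d / v = 413.0 / 59.0093 = 6.999 s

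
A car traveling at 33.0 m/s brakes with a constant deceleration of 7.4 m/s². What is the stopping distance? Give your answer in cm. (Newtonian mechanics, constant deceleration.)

d = v₀² / (2a) = 33.0² / (2 × 7.4) = 1089.0 / 14.8 = 73.5811 m
d = 73.5811 m / 0.01 = 7358 cm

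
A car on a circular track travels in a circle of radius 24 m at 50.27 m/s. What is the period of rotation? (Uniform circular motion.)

T = 2πr/v = 2π×24/50.27 = 3.0 s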